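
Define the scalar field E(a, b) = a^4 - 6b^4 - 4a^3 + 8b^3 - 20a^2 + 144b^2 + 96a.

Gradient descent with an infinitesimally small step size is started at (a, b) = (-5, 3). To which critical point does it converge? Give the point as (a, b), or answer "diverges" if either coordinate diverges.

(-3, 0)

E is separable, so gradient descent decouples: a follows -∂E/∂a, b follows -∂E/∂b.
∂E/∂a = 4(a - 4)(a - 2)(a + 3); at a=-5 this is -504, so a increases.
∂E/∂b = -24b(b - 4)(b + 3); at b=3 this is 432, so b decreases.
a converges to its nearest critical value -3 (a local min of the a-part); b converges to 0. The iterate converges to (-3, 0).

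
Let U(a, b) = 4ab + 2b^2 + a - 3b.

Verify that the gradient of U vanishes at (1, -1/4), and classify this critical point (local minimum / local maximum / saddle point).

saddle point

∇U = (4b + 1, 4a + 4b - 3); substituting (1, -1/4) gives ∇U = (0, 0), so (1, -1/4) is indeed a critical point.
The Hessian of U is constant: H = [[0, 4], [4, 4]].
det(H) = 0·4 − 4² = -16.
Since det(H) < 0, H is indefinite and the critical point is a saddle point.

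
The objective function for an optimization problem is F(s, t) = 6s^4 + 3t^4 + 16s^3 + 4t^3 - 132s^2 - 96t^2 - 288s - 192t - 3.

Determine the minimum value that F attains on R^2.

F(s,t) separates as P(s) + Q(t) − 3, so its minimum is min P + min Q − 3.
P'(s) = 24(s - 3)(s + 1)(s + 4) vanishes at s ∈ {-4, -1, 3}; Q'(t) = 12(t - 4)(t + 1)(t + 4) vanishes at t ∈ {-4, -1, 4}.
Local minima of P (where P''>0): P(-4)=-448, P(3)=-1134. Local minima of Q: Q(-4)=-256, Q(4)=-1280.
So the global minimum of F is P(3) + Q(4) − 3 = -1134 − 1280 − 3 = -2417, attained at (3, 4).

-2417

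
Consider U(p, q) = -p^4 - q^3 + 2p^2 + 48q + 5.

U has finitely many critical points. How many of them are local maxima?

2

U separates as a function of p plus a function of q, so ∇U=0 decouples.
∂U/∂p = -4p(p - 1)(p + 1) = 0 at p ∈ {-1, 0, 1}; ∂U/∂q = -3(q - 4)(q + 4) = 0 at q ∈ {-4, 4}.
The Hessian is diagonal: diag(U_pp, U_qq). Second derivatives: U_pp(-1)=-8, U_pp(0)=4, U_pp(1)=-8; U_qq(-4)=24, U_qq(4)=-24.
Local maxima occur where both diagonal entries negative: (-1, 4), (1, 4). Count: 2.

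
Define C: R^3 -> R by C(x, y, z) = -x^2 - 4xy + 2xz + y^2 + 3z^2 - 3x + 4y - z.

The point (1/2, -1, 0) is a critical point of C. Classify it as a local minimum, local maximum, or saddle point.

The Hessian is constant: H = [[-2, -4, 2], [-4, 2, 0], [2, 0, 6]].
Leading principal minors: Δ₁ = -2, Δ₂ = -20, Δ₃ = -128.
The minors fit neither the all-positive nor the alternating-sign pattern, so H is indefinite: a saddle point.

saddle point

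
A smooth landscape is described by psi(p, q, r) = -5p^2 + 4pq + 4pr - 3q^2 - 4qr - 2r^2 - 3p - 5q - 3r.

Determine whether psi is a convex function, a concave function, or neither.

concave

psi is quadratic, so its Hessian is the constant matrix H = [[-10, 4, 4], [4, -6, -4], [4, -4, -4]].
Leading principal minors: -10, 44, -48.
Signs alternate −, +, − ⇒ H ≺ 0 ⇒ concave.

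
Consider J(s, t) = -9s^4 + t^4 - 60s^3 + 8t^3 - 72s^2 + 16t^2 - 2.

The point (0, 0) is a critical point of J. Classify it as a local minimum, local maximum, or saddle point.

The mixed partial ∂²J/∂s∂t is 0, so the Hessian at any point is diag(J_ss, J_tt) = diag(-36(3s^2 + 10s + 4), 4(3t^2 + 12t + 8)).
At (0, 0): H = diag(-144, 32).
The eigenvalues have opposite signs, so H is indefinite: a saddle point.

saddle point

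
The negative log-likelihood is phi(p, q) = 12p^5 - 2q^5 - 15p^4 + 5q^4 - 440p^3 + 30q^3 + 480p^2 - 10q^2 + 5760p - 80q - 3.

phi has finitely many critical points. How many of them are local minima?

4

phi separates as a function of p plus a function of q, so ∇phi=0 decouples.
∂phi/∂p = 60(p - 4)(p - 3)(p + 2)(p + 4) = 0 at p ∈ {-4, -2, 3, 4}; ∂phi/∂q = -10(q - 4)(q - 1)(q + 1)(q + 2) = 0 at q ∈ {-2, -1, 1, 4}.
The Hessian is diagonal: diag(phi_pp, phi_qq). Second derivatives: phi_pp(-4)=-6720, phi_pp(-2)=3600, phi_pp(3)=-2100, phi_pp(4)=2880; phi_qq(-2)=180, phi_qq(-1)=-100, phi_qq(1)=180, phi_qq(4)=-900.
Local minima occur where both diagonal entries positive: (-2, -2), (-2, 1), (4, -2), (4, 1). Count: 4.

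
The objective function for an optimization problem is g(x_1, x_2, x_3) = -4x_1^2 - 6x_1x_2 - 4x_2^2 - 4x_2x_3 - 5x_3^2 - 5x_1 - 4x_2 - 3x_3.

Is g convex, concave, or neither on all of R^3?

concave

g is quadratic, so its Hessian is the constant matrix H = [[-8, -6, 0], [-6, -8, -4], [0, -4, -10]].
Leading principal minors: -8, 28, -152.
Signs alternate −, +, − ⇒ H ≺ 0 ⇒ concave.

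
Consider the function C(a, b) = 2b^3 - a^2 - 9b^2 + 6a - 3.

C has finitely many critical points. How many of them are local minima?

0

C separates as a function of a plus a function of b, so ∇C=0 decouples.
∂C/∂a = -2(a - 3) = 0 at a ∈ {3}; ∂C/∂b = 6b(b - 3) = 0 at b ∈ {0, 3}.
The Hessian is diagonal: diag(C_aa, C_bb). Second derivatives: C_aa(3)=-2; C_bb(0)=-18, C_bb(3)=18.
Local minima occur where both diagonal entries positive: none. Count: 0.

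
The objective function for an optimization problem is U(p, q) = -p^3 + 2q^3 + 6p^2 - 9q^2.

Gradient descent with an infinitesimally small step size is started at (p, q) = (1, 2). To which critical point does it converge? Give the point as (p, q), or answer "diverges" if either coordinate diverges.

(0, 3)

U is separable, so gradient descent decouples: p follows -∂U/∂p, q follows -∂U/∂q.
∂U/∂p = -3p(p - 4); at p=1 this is 9, so p decreases.
∂U/∂q = 6q(q - 3); at q=2 this is -12, so q increases.
p converges to its nearest critical value 0 (a local min of the p-part); q converges to 3. The iterate converges to (0, 3).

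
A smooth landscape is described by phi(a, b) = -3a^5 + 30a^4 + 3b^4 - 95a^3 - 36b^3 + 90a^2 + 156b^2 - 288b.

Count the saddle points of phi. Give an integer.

phi separates as a function of a plus a function of b, so ∇phi=0 decouples.
∂phi/∂a = -15a(a - 4)(a - 3)(a - 1) = 0 at a ∈ {0, 1, 3, 4}; ∂phi/∂b = 12(b - 4)(b - 3)(b - 2) = 0 at b ∈ {2, 3, 4}.
The Hessian is diagonal: diag(phi_aa, phi_bb). Second derivatives: phi_aa(0)=180, phi_aa(1)=-90, phi_aa(3)=90, phi_aa(4)=-180; phi_bb(2)=24, phi_bb(3)=-12, phi_bb(4)=24.
Saddle points occur where the two diagonal entries have opposite signs: (0, 3), (1, 2), (1, 4), (3, 3), (4, 2), (4, 4). Count: 6.

6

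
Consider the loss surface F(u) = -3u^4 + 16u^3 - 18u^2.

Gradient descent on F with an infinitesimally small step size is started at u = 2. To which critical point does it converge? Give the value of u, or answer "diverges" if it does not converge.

1

F'(u) = -12u(u - 3)(u - 1), so F'(2) = 24.
Gradient descent moves in the -F' direction, i.e. u is decreasing.
The nearest critical point in that direction is u = 1, where F'' = 24 > 0 (a local minimum). The iterate converges there.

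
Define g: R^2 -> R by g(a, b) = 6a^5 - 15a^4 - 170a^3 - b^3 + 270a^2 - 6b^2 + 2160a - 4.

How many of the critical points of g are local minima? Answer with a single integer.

g separates as a function of a plus a function of b, so ∇g=0 decouples.
∂g/∂a = 30(a - 4)(a - 3)(a + 2)(a + 3) = 0 at a ∈ {-3, -2, 3, 4}; ∂g/∂b = -3b(b + 4) = 0 at b ∈ {-4, 0}.
The Hessian is diagonal: diag(g_aa, g_bb). Second derivatives: g_aa(-3)=-1260, g_aa(-2)=900, g_aa(3)=-900, g_aa(4)=1260; g_bb(-4)=12, g_bb(0)=-12.
Local minima occur where both diagonal entries positive: (-2, -4), (4, -4). Count: 2.

2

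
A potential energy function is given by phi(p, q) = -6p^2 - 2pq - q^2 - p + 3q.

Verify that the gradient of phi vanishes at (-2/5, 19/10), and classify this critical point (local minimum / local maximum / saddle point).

∇phi = (-12p - 2q - 1, -2p - 2q + 3); substituting (-2/5, 19/10) gives ∇phi = (0, 0), so (-2/5, 19/10) is indeed a critical point.
The Hessian of phi is constant: H = [[-12, -2], [-2, -2]].
det(H) = (-12)·(-2) − (-2)² = 20.
det(H) > 0 and tr(H) = -14 < 0, so H is negative definite and the point is a local maximum.

local maximum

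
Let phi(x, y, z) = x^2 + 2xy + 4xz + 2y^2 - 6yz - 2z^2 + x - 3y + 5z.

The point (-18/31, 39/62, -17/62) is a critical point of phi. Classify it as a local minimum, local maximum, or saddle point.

saddle point

The Hessian is constant: H = [[2, 2, 4], [2, 4, -6], [4, -6, -4]].
Leading principal minors: Δ₁ = 2, Δ₂ = 4, Δ₃ = -248.
The minors fit neither the all-positive nor the alternating-sign pattern, so H is indefinite: a saddle point.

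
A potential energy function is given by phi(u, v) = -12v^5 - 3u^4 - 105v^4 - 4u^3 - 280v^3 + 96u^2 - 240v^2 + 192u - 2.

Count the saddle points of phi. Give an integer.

6

phi separates as a function of u plus a function of v, so ∇phi=0 decouples.
∂phi/∂u = -12(u - 4)(u + 1)(u + 4) = 0 at u ∈ {-4, -1, 4}; ∂phi/∂v = -60v(v + 1)(v + 2)(v + 4) = 0 at v ∈ {-4, -2, -1, 0}.
The Hessian is diagonal: diag(phi_uu, phi_vv). Second derivatives: phi_uu(-4)=-288, phi_uu(-1)=180, phi_uu(4)=-480; phi_vv(-4)=1440, phi_vv(-2)=-240, phi_vv(-1)=180, phi_vv(0)=-480.
Saddle points occur where the two diagonal entries have opposite signs: (-4, -4), (-4, -1), (-1, -2), (-1, 0), (4, -4), (4, -1). Count: 6.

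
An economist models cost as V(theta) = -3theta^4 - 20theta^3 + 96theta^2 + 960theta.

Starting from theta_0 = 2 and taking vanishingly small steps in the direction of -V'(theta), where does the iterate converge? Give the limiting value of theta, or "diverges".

-4

V'(theta) = -12(theta - 4)(theta + 4)(theta + 5), so V'(2) = 1008.
Gradient descent moves in the -V' direction, i.e. theta is decreasing.
The nearest critical point in that direction is theta = -4, where V'' = 96 > 0 (a local minimum). The iterate converges there.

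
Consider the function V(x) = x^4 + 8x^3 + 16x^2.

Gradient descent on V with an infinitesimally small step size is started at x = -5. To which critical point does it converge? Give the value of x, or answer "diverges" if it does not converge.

-4

V'(x) = 4x(x + 2)(x + 4), so V'(-5) = -60.
Gradient descent moves in the -V' direction, i.e. x is increasing.
The nearest critical point in that direction is x = -4, where V'' = 32 > 0 (a local minimum). The iterate converges there.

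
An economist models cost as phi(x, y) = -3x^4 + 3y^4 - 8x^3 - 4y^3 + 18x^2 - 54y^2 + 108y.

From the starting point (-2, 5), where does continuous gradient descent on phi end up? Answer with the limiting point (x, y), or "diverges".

(0, 3)

phi is separable, so gradient descent decouples: x follows -∂phi/∂x, y follows -∂phi/∂y.
∂phi/∂x = -12x(x - 1)(x + 3); at x=-2 this is -72, so x increases.
∂phi/∂y = 12(y - 3)(y - 1)(y + 3); at y=5 this is 768, so y decreases.
x converges to its nearest critical value 0 (a local min of the x-part); y converges to 3. The iterate converges to (0, 3).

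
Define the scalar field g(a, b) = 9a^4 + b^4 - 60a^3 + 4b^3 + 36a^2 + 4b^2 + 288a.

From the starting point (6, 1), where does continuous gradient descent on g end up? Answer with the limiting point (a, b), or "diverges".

g is separable, so gradient descent decouples: a follows -∂g/∂a, b follows -∂g/∂b.
∂g/∂a = 36(a - 4)(a - 2)(a + 1); at a=6 this is 2016, so a decreases.
∂g/∂b = 4b(b + 1)(b + 2); at b=1 this is 24, so b decreases.
a converges to its nearest critical value 4 (a local min of the a-part); b converges to 0. The iterate converges to (4, 0).

(4, 0)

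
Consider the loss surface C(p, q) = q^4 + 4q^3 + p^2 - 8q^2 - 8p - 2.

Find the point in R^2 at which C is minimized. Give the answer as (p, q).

(4, -4)

C(p,q) separates as A(p) + B(q) − 2, so its minimum is min A + min B − 2.
A'(p) = 2p - 8 vanishes at p ∈ {4}; B'(q) = 4q(q - 1)(q + 4) vanishes at q ∈ {-4, 0, 1}.
Local minima of A (where A''>0): A(4)=-16. Local minima of B: B(-4)=-128, B(1)=-3.
So the global minimum of C is A(4) + B(-4) − 2 = -16 − 128 − 2 = -146, attained at (4, -4).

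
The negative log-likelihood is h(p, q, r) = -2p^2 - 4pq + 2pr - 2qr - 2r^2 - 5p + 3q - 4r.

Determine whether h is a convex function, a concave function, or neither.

neither

h is quadratic, so its Hessian is the constant matrix H = [[-4, -4, 2], [-4, 0, -2], [2, -2, -4]].
Leading principal minors: -4, -16, 112.
Neither pattern holds ⇒ H is indefinite ⇒ neither convex nor concave.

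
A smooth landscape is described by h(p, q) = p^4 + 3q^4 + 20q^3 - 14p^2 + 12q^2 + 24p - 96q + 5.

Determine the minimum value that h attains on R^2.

-173

h(p,q) separates as A(p) + B(q) + 5, so its minimum is min A + min B + 5.
A'(p) = 4(p - 2)(p - 1)(p + 3) vanishes at p ∈ {-3, 1, 2}; B'(q) = 12(q - 1)(q + 2)(q + 4) vanishes at q ∈ {-4, -2, 1}.
Local minima of A (where A''>0): A(-3)=-117, A(2)=8. Local minima of B: B(-4)=64, B(1)=-61.
So the global minimum of h is A(-3) + B(1) + 5 = -117 − 61 + 5 = -173, attained at (-3, 1).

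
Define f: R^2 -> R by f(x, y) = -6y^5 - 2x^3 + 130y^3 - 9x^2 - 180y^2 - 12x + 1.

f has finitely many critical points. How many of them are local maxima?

f separates as a function of x plus a function of y, so ∇f=0 decouples.
∂f/∂x = -6(x + 1)(x + 2) = 0 at x ∈ {-2, -1}; ∂f/∂y = -30y(y - 3)(y - 1)(y + 4) = 0 at y ∈ {-4, 0, 1, 3}.
The Hessian is diagonal: diag(f_xx, f_yy). Second derivatives: f_xx(-2)=6, f_xx(-1)=-6; f_yy(-4)=4200, f_yy(0)=-360, f_yy(1)=300, f_yy(3)=-1260.
Local maxima occur where both diagonal entries negative: (-1, 0), (-1, 3). Count: 2.

2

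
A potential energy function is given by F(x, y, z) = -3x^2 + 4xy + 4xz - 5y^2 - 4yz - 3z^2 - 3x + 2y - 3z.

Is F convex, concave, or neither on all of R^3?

F is quadratic, so its Hessian is the constant matrix H = [[-6, 4, 4], [4, -10, -4], [4, -4, -6]].
Leading principal minors: -6, 44, -136.
Signs alternate −, +, − ⇒ H ≺ 0 ⇒ concave.

concave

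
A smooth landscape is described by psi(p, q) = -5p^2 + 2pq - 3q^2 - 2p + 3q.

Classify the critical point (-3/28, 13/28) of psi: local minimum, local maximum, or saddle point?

local maximum

The Hessian of psi is constant: H = [[-10, 2], [2, -6]].
det(H) = (-10)·(-6) − 2² = 56.
det(H) > 0 and tr(H) = -16 < 0, so H is negative definite and the point is a local maximum.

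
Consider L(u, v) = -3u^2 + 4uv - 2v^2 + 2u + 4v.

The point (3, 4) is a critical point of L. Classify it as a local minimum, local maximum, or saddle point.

local maximum

The Hessian of L is constant: H = [[-6, 4], [4, -4]].
det(H) = (-6)·(-4) − 4² = 8.
det(H) > 0 and tr(H) = -10 < 0, so H is negative definite and the point is a local maximum.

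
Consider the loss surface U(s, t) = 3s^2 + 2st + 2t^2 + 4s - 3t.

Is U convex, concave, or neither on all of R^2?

U is quadratic, so its Hessian is the constant matrix H = [[6, 2], [2, 4]].
det(H) = 20, tr(H) = 10.
det(H) > 0 and tr(H) > 0, so H is positive definite everywhere: convex.

convex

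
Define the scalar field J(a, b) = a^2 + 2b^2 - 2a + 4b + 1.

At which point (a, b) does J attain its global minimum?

(1, -1)

J(a,b) separates as P(a) + Q(b) + 1, so its minimum is min P + min Q + 1.
P'(a) = 2a - 2 vanishes at a ∈ {1}; Q'(b) = 4b + 4 vanishes at b ∈ {-1}.
Local minima of P (where P''>0): P(1)=-1. Local minima of Q: Q(-1)=-2.
So the global minimum of J is P(1) + Q(-1) + 1 = -1 − 2 + 1 = -2, attained at (1, -1).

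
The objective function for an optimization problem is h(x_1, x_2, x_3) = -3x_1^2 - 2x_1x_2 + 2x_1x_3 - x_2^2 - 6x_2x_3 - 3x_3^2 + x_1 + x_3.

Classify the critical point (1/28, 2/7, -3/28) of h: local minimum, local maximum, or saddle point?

saddle point

The Hessian is constant: H = [[-6, -2, 2], [-2, -2, -6], [2, -6, -6]].
Leading principal minors: Δ₁ = -6, Δ₂ = 8, Δ₃ = 224.
The minors fit neither the all-positive nor the alternating-sign pattern, so H is indefinite: a saddle point.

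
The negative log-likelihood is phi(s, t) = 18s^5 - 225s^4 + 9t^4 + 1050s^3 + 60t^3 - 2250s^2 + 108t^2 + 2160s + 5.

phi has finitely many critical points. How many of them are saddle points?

phi separates as a function of s plus a function of t, so ∇phi=0 decouples.
∂phi/∂s = 90(s - 4)(s - 3)(s - 2)(s - 1) = 0 at s ∈ {1, 2, 3, 4}; ∂phi/∂t = 36t(t + 2)(t + 3) = 0 at t ∈ {-3, -2, 0}.
The Hessian is diagonal: diag(phi_ss, phi_tt). Second derivatives: phi_ss(1)=-540, phi_ss(2)=180, phi_ss(3)=-180, phi_ss(4)=540; phi_tt(-3)=108, phi_tt(-2)=-72, phi_tt(0)=216.
Saddle points occur where the two diagonal entries have opposite signs: (1, -3), (1, 0), (2, -2), (3, -3), (3, 0), (4, -2). Count: 6.

6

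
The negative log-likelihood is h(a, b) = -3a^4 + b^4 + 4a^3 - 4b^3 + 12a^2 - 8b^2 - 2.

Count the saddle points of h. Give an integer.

5

h separates as a function of a plus a function of b, so ∇h=0 decouples.
∂h/∂a = -12a(a - 2)(a + 1) = 0 at a ∈ {-1, 0, 2}; ∂h/∂b = 4b(b - 4)(b + 1) = 0 at b ∈ {-1, 0, 4}.
The Hessian is diagonal: diag(h_aa, h_bb). Second derivatives: h_aa(-1)=-36, h_aa(0)=24, h_aa(2)=-72; h_bb(-1)=20, h_bb(0)=-16, h_bb(4)=80.
Saddle points occur where the two diagonal entries have opposite signs: (-1, -1), (-1, 4), (0, 0), (2, -1), (2, 4). Count: 5.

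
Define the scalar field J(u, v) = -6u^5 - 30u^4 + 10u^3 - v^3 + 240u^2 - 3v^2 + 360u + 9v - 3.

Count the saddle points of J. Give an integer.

J separates as a function of u plus a function of v, so ∇J=0 decouples.
∂J/∂u = -30(u - 2)(u + 1)(u + 2)(u + 3) = 0 at u ∈ {-3, -2, -1, 2}; ∂J/∂v = -3(v - 1)(v + 3) = 0 at v ∈ {-3, 1}.
The Hessian is diagonal: diag(J_uu, J_vv). Second derivatives: J_uu(-3)=300, J_uu(-2)=-120, J_uu(-1)=180, J_uu(2)=-1800; J_vv(-3)=12, J_vv(1)=-12.
Saddle points occur where the two diagonal entries have opposite signs: (-3, 1), (-2, -3), (-1, 1), (2, -3). Count: 4.

4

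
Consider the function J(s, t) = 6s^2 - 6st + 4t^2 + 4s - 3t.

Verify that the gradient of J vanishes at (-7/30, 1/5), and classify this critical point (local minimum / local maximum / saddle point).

local minimum

∇J = (12s - 6t + 4, -6s + 8t - 3); substituting (-7/30, 1/5) gives ∇J = (0, 0), so (-7/30, 1/5) is indeed a critical point.
The Hessian of J is constant: H = [[12, -6], [-6, 8]].
det(H) = 12·8 − (-6)² = 60.
det(H) > 0 and tr(H) = 20 > 0, so H is positive definite and the point is a local minimum.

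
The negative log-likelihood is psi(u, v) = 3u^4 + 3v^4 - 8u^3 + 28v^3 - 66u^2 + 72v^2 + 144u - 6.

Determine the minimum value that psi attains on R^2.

psi(u,v) separates as P(u) + Q(v) − 6, so its minimum is min P + min Q − 6.
P'(u) = 12(u - 4)(u - 1)(u + 3) vanishes at u ∈ {-3, 1, 4}; Q'(v) = 12v(v + 3)(v + 4) vanishes at v ∈ {-4, -3, 0}.
Local minima of P (where P''>0): P(-3)=-567, P(4)=-224. Local minima of Q: Q(-4)=128, Q(0)=0.
So the global minimum of psi is P(-3) + Q(0) − 6 = -567 + 0 − 6 = -573, attained at (-3, 0).

-573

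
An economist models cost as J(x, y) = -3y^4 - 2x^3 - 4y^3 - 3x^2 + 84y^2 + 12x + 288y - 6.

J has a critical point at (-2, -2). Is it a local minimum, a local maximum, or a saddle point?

The mixed partial ∂²J/∂x∂y is 0, so the Hessian at any point is diag(J_xx, J_yy) = diag(-6(2x + 1), 12(-3y^2 - 2y + 14)).
At (-2, -2): H = diag(18, 72).
Both eigenvalues are positive, so H is positive definite: a local minimum.

local minimum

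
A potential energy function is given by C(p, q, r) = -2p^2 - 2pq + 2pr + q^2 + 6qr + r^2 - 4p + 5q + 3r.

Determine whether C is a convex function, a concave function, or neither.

neither

C is quadratic, so its Hessian is the constant matrix H = [[-4, -2, 2], [-2, 2, 6], [2, 6, 2]].
Leading principal minors: -4, -12, 64.
Neither pattern holds ⇒ H is indefinite ⇒ neither convex nor concave.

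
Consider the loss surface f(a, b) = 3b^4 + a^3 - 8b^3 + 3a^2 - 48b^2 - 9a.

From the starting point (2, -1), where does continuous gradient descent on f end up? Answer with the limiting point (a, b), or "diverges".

f is separable, so gradient descent decouples: a follows -∂f/∂a, b follows -∂f/∂b.
∂f/∂a = 3(a - 1)(a + 3); at a=2 this is 15, so a decreases.
∂f/∂b = 12b(b - 4)(b + 2); at b=-1 this is 60, so b decreases.
a converges to its nearest critical value 1 (a local min of the a-part); b converges to -2. The iterate converges to (1, -2).

(1, -2)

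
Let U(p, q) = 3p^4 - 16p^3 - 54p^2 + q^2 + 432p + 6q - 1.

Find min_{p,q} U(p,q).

-1117

U(p,q) separates as A(p) + B(q) − 1, so its minimum is min A + min B − 1.
A'(p) = 12(p - 4)(p - 3)(p + 3) vanishes at p ∈ {-3, 3, 4}; B'(q) = 2q + 6 vanishes at q ∈ {-3}.
Local minima of A (where A''>0): A(-3)=-1107, A(4)=608. Local minima of B: B(-3)=-9.
So the global minimum of U is A(-3) + B(-3) − 1 = -1107 − 9 − 1 = -1117, attained at (-3, -3).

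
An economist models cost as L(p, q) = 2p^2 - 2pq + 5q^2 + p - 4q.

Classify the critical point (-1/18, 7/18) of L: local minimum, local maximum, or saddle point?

The Hessian of L is constant: H = [[4, -2], [-2, 10]].
det(H) = 4·10 − (-2)² = 36.
det(H) > 0 and tr(H) = 14 > 0, so H is positive definite and the point is a local minimum.

local minimum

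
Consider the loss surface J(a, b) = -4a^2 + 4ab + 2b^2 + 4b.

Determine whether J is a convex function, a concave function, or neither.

J is quadratic, so its Hessian is the constant matrix H = [[-8, 4], [4, 4]].
det(H) = -48, tr(H) = -4.
det(H) < 0, so H is indefinite: neither convex nor concave.

neither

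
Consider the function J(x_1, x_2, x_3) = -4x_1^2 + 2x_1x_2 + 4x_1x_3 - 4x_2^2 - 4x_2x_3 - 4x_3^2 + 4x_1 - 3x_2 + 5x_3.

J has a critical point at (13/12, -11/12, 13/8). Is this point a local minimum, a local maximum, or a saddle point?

The Hessian is constant: H = [[-8, 2, 4], [2, -8, -4], [4, -4, -8]].
Leading principal minors: Δ₁ = -8, Δ₂ = 60, Δ₃ = -288.
The minors alternate sign starting negative (−, +, −), so H is negative definite: a local maximum.

local maximum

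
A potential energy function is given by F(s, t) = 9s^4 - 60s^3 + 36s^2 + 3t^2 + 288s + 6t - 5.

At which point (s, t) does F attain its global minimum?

(-1, -1)

F(s,t) separates as P(s) + Q(t) − 5, so its minimum is min P + min Q − 5.
P'(s) = 36(s - 4)(s - 2)(s + 1) vanishes at s ∈ {-1, 2, 4}; Q'(t) = 6(t + 1) vanishes at t ∈ {-1}.
Local minima of P (where P''>0): P(-1)=-183, P(4)=192. Local minima of Q: Q(-1)=-3.
So the global minimum of F is P(-1) + Q(-1) − 5 = -183 − 3 − 5 = -191, attained at (-1, -1).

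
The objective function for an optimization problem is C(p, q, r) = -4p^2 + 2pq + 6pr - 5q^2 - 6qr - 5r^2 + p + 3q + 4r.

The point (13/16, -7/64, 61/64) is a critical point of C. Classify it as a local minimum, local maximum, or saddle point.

local maximum

The Hessian is constant: H = [[-8, 2, 6], [2, -10, -6], [6, -6, -10]].
Leading principal minors: Δ₁ = -8, Δ₂ = 76, Δ₃ = -256.
The minors alternate sign starting negative (−, +, −), so H is negative definite: a local maximum.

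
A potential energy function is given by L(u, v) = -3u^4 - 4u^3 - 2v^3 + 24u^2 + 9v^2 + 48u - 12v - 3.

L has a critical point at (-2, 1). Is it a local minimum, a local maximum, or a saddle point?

The mixed partial ∂²L/∂u∂v is 0, so the Hessian at any point is diag(L_uu, L_vv) = diag(12(-3u^2 - 2u + 4), 6(-2v + 3)).
At (-2, 1): H = diag(-48, 6).
The eigenvalues have opposite signs, so H is indefinite: a saddle point.

saddle point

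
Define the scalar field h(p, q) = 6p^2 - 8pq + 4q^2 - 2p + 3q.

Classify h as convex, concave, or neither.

h is quadratic, so its Hessian is the constant matrix H = [[12, -8], [-8, 8]].
det(H) = 32, tr(H) = 20.
det(H) > 0 and tr(H) > 0, so H is positive definite everywhere: convex.

convex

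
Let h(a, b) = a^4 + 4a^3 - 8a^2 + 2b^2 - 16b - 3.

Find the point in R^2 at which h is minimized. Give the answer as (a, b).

h(a,b) separates as P(a) + Q(b) − 3, so its minimum is min P + min Q − 3.
P'(a) = 4a(a - 1)(a + 4) vanishes at a ∈ {-4, 0, 1}; Q'(b) = 4b - 16 vanishes at b ∈ {4}.
Local minima of P (where P''>0): P(-4)=-128, P(1)=-3. Local minima of Q: Q(4)=-32.
So the global minimum of h is P(-4) + Q(4) − 3 = -128 − 32 − 3 = -163, attained at (-4, 4).

(-4, 4)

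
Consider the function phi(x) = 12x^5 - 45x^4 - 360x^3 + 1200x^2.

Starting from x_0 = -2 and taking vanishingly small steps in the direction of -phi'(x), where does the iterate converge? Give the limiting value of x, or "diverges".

0

phi'(x) = 60x(x - 5)(x - 2)(x + 4), so phi'(-2) = -6720.
Gradient descent moves in the -phi' direction, i.e. x is increasing.
The nearest critical point in that direction is x = 0, where phi'' = 2400 > 0 (a local minimum). The iterate converges there.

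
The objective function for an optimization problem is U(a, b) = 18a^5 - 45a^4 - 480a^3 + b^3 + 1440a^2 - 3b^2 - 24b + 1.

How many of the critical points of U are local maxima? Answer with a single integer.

2

U separates as a function of a plus a function of b, so ∇U=0 decouples.
∂U/∂a = 90a(a - 4)(a - 2)(a + 4) = 0 at a ∈ {-4, 0, 2, 4}; ∂U/∂b = 3(b - 4)(b + 2) = 0 at b ∈ {-2, 4}.
The Hessian is diagonal: diag(U_aa, U_bb). Second derivatives: U_aa(-4)=-17280, U_aa(0)=2880, U_aa(2)=-2160, U_aa(4)=5760; U_bb(-2)=-18, U_bb(4)=18.
Local maxima occur where both diagonal entries negative: (-4, -2), (2, -2). Count: 2.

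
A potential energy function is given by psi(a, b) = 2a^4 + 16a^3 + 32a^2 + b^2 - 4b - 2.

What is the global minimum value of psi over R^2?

-6

psi(a,b) separates as P(a) + Q(b) − 2, so its minimum is min P + min Q − 2.
P'(a) = 8a(a + 2)(a + 4) vanishes at a ∈ {-4, -2, 0}; Q'(b) = 2b - 4 vanishes at b ∈ {2}.
Local minima of P (where P''>0): P(-4)=0, P(0)=0. Local minima of Q: Q(2)=-4.
So the global minimum of psi is P(-4) + Q(2) − 2 = 0 − 4 − 2 = -6, attained at (-4, 2).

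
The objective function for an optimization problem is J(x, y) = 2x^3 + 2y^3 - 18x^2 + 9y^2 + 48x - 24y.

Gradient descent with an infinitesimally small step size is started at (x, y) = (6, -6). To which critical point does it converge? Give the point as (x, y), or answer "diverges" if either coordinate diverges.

diverges

J is separable, so gradient descent decouples: x follows -∂J/∂x, y follows -∂J/∂y.
∂J/∂x = 6(x - 4)(x - 2); at x=6 this is 48, so x decreases.
∂J/∂y = 6(y - 1)(y + 4); at y=-6 this is 84, so y decreases.
The y-coordinate has no critical point in that direction and runs off to infinity.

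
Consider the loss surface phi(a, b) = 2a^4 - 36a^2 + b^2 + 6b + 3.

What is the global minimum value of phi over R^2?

phi(a,b) separates as P(a) + Q(b) + 3, so its minimum is min P + min Q + 3.
P'(a) = 8a(a - 3)(a + 3) vanishes at a ∈ {-3, 0, 3}; Q'(b) = 2b + 6 vanishes at b ∈ {-3}.
Local minima of P (where P''>0): P(-3)=-162, P(3)=-162. Local minima of Q: Q(-3)=-9.
So the global minimum of phi is P(-3) + Q(-3) + 3 = -162 − 9 + 3 = -168, attained at (-3, -3).

-168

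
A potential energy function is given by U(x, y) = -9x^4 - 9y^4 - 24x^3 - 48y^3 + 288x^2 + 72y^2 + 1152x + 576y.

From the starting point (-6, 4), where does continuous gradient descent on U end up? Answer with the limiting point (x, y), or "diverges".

diverges

U is separable, so gradient descent decouples: x follows -∂U/∂x, y follows -∂U/∂y.
∂U/∂x = -36(x - 4)(x + 2)(x + 4); at x=-6 this is 2880, so x decreases.
∂U/∂y = -36(y - 2)(y + 2)(y + 4); at y=4 this is -3456, so y increases.
The x-coordinate has no critical point in that direction and runs off to infinity.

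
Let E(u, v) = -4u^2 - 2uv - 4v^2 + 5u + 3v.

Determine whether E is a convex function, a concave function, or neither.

concave

E is quadratic, so its Hessian is the constant matrix H = [[-8, -2], [-2, -8]].
det(H) = 60, tr(H) = -16.
det(H) > 0 and tr(H) < 0, so H is negative definite everywhere: concave.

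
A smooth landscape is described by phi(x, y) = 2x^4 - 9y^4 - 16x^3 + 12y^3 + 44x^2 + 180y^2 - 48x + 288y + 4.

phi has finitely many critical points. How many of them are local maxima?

phi separates as a function of x plus a function of y, so ∇phi=0 decouples.
∂phi/∂x = 8(x - 3)(x - 2)(x - 1) = 0 at x ∈ {1, 2, 3}; ∂phi/∂y = -36(y - 4)(y + 1)(y + 2) = 0 at y ∈ {-2, -1, 4}.
The Hessian is diagonal: diag(phi_xx, phi_yy). Second derivatives: phi_xx(1)=16, phi_xx(2)=-8, phi_xx(3)=16; phi_yy(-2)=-216, phi_yy(-1)=180, phi_yy(4)=-1080.
Local maxima occur where both diagonal entries negative: (2, -2), (2, 4). Count: 2.

2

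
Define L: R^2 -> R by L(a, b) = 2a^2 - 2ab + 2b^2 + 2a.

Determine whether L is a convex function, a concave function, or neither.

L is quadratic, so its Hessian is the constant matrix H = [[4, -2], [-2, 4]].
det(H) = 12, tr(H) = 8.
det(H) > 0 and tr(H) > 0, so H is positive definite everywhere: convex.

convex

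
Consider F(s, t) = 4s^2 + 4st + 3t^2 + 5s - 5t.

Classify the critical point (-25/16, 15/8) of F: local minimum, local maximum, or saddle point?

local minimum

The Hessian of F is constant: H = [[8, 4], [4, 6]].
det(H) = 8·6 − 4² = 32.
det(H) > 0 and tr(H) = 14 > 0, so H is positive definite and the point is a local minimum.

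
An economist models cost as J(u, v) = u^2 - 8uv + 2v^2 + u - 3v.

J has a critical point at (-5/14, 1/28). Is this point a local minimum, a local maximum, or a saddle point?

saddle point

The Hessian of J is constant: H = [[2, -8], [-8, 4]].
det(H) = 2·4 − (-8)² = -56.
Since det(H) < 0, H is indefinite and the critical point is a saddle point.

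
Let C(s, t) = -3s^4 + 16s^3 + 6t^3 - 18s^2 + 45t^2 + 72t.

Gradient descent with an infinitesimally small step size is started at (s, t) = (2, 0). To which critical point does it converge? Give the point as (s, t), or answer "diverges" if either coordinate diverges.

C is separable, so gradient descent decouples: s follows -∂C/∂s, t follows -∂C/∂t.
∂C/∂s = -12s(s - 3)(s - 1); at s=2 this is 24, so s decreases.
∂C/∂t = 18(t + 1)(t + 4); at t=0 this is 72, so t decreases.
s converges to its nearest critical value 1 (a local min of the s-part); t converges to -1. The iterate converges to (1, -1).

(1, -1)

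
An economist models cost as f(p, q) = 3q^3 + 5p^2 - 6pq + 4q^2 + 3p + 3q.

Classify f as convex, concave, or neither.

neither

The term 3q^3 is cubic, so the Hessian is not constant.
∂²f/∂q² = 18q + 8, which takes both signs as q varies (negative for sufficiently negative q). A diagonal entry of the Hessian changing sign means the Hessian is neither positive- nor negative-semidefinite on all of R^2.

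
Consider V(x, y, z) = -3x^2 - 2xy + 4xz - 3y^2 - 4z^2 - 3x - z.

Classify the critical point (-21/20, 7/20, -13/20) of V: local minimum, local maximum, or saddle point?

The Hessian is constant: H = [[-6, -2, 4], [-2, -6, 0], [4, 0, -8]].
Leading principal minors: Δ₁ = -6, Δ₂ = 32, Δ₃ = -160.
The minors alternate sign starting negative (−, +, −), so H is negative definite: a local maximum.

local maximum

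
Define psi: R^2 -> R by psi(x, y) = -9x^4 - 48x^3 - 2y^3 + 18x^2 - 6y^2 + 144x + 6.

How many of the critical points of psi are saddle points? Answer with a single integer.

3

psi separates as a function of x plus a function of y, so ∇psi=0 decouples.
∂psi/∂x = -36(x - 1)(x + 1)(x + 4) = 0 at x ∈ {-4, -1, 1}; ∂psi/∂y = -6y(y + 2) = 0 at y ∈ {-2, 0}.
The Hessian is diagonal: diag(psi_xx, psi_yy). Second derivatives: psi_xx(-4)=-540, psi_xx(-1)=216, psi_xx(1)=-360; psi_yy(-2)=12, psi_yy(0)=-12.
Saddle points occur where the two diagonal entries have opposite signs: (-4, -2), (-1, 0), (1, -2). Count: 3.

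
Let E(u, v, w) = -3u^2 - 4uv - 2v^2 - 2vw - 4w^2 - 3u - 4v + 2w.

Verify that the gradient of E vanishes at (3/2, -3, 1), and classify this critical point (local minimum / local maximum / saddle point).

local maximum

∇E = (-6u - 4v - 3, -4u - 4v - 2w - 4, -2v - 8w + 2); substituting (3/2, -3, 1) gives ∇E = (0, 0, 0), so (3/2, -3, 1) is indeed a critical point.
The Hessian is constant: H = [[-6, -4, 0], [-4, -4, -2], [0, -2, -8]].
Leading principal minors: Δ₁ = -6, Δ₂ = 8, Δ₃ = -40.
The minors alternate sign starting negative (−, +, −), so H is negative definite: a local maximum.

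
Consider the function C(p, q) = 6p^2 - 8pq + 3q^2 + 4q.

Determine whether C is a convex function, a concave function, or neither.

C is quadratic, so its Hessian is the constant matrix H = [[12, -8], [-8, 6]].
det(H) = 8, tr(H) = 18.
det(H) > 0 and tr(H) > 0, so H is positive definite everywhere: convex.

convex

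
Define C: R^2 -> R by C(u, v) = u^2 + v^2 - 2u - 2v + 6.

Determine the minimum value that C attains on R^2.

4

C(u,v) separates as P(u) + Q(v) + 6, so its minimum is min P + min Q + 6.
P'(u) = 2u - 2 vanishes at u ∈ {1}; Q'(v) = 2v - 2 vanishes at v ∈ {1}.
Local minima of P (where P''>0): P(1)=-1. Local minima of Q: Q(1)=-1.
So the global minimum of C is P(1) + Q(1) + 6 = -1 − 1 + 6 = 4, attained at (1, 1).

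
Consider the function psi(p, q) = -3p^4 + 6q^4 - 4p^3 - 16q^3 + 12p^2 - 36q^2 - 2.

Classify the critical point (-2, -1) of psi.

The mixed partial ∂²psi/∂p∂q is 0, so the Hessian at any point is diag(psi_pp, psi_qq) = diag(12(-3p^2 - 2p + 2), 24(3q^2 - 4q - 3)).
At (-2, -1): H = diag(-72, 96).
The eigenvalues have opposite signs, so H is indefinite: a saddle point.

saddle point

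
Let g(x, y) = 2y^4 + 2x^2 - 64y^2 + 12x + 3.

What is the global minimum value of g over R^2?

-527

g(x,y) separates as P(x) + Q(y) + 3, so its minimum is min P + min Q + 3.
P'(x) = 4x + 12 vanishes at x ∈ {-3}; Q'(y) = 8y(y - 4)(y + 4) vanishes at y ∈ {-4, 0, 4}.
Local minima of P (where P''>0): P(-3)=-18. Local minima of Q: Q(-4)=-512, Q(4)=-512.
So the global minimum of g is P(-3) + Q(-4) + 3 = -18 − 512 + 3 = -527, attained at (-3, -4).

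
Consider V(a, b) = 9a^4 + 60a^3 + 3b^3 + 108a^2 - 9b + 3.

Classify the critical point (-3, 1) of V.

The mixed partial ∂²V/∂a∂b is 0, so the Hessian at any point is diag(V_aa, V_bb) = diag(36(3a^2 + 10a + 6), 18b).
At (-3, 1): H = diag(108, 18).
Both eigenvalues are positive, so H is positive definite: a local minimum.

local minimum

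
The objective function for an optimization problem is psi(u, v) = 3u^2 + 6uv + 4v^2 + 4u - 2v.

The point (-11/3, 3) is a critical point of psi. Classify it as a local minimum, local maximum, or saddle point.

The Hessian of psi is constant: H = [[6, 6], [6, 8]].
det(H) = 6·8 − 6² = 12.
det(H) > 0 and tr(H) = 14 > 0, so H is positive definite and the point is a local minimum.

local minimum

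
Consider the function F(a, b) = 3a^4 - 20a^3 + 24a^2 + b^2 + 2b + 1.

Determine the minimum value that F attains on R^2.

-128

F(a,b) separates as P(a) + Q(b) + 1, so its minimum is min P + min Q + 1.
P'(a) = 12a(a - 4)(a - 1) vanishes at a ∈ {0, 1, 4}; Q'(b) = 2b + 2 vanishes at b ∈ {-1}.
Local minima of P (where P''>0): P(0)=0, P(4)=-128. Local minima of Q: Q(-1)=-1.
So the global minimum of F is P(4) + Q(-1) + 1 = -128 − 1 + 1 = -128, attained at (4, -1).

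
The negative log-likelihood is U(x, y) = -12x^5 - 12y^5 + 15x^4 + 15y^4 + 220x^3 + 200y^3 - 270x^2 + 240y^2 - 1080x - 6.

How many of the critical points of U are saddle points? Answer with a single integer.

U separates as a function of x plus a function of y, so ∇U=0 decouples.
∂U/∂x = -60(x - 3)(x - 2)(x + 1)(x + 3) = 0 at x ∈ {-3, -1, 2, 3}; ∂U/∂y = -60y(y - 4)(y + 1)(y + 2) = 0 at y ∈ {-2, -1, 0, 4}.
The Hessian is diagonal: diag(U_xx, U_yy). Second derivatives: U_xx(-3)=3600, U_xx(-1)=-1440, U_xx(2)=900, U_xx(3)=-1440; U_yy(-2)=720, U_yy(-1)=-300, U_yy(0)=480, U_yy(4)=-7200.
Saddle points occur where the two diagonal entries have opposite signs: (-3, -1), (-3, 4), (-1, -2), (-1, 0), (2, -1), (2, 4), (3, -2), (3, 0). Count: 8.

8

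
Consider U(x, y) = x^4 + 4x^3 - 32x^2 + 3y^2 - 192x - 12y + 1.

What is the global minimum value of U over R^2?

U(x,y) separates as P(x) + Q(y) + 1, so its minimum is min P + min Q + 1.
P'(x) = 4(x - 4)(x + 3)(x + 4) vanishes at x ∈ {-4, -3, 4}; Q'(y) = 6y - 12 vanishes at y ∈ {2}.
Local minima of P (where P''>0): P(-4)=256, P(4)=-768. Local minima of Q: Q(2)=-12.
So the global minimum of U is P(4) + Q(2) + 1 = -768 − 12 + 1 = -779, attained at (4, 2).

-779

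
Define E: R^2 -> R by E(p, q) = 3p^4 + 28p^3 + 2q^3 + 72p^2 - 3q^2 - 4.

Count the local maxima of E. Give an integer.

E separates as a function of p plus a function of q, so ∇E=0 decouples.
∂E/∂p = 12p(p + 3)(p + 4) = 0 at p ∈ {-4, -3, 0}; ∂E/∂q = 6q(q - 1) = 0 at q ∈ {0, 1}.
The Hessian is diagonal: diag(E_pp, E_qq). Second derivatives: E_pp(-4)=48, E_pp(-3)=-36, E_pp(0)=144; E_qq(0)=-6, E_qq(1)=6.
Local maxima occur where both diagonal entries negative: (-3, 0). Count: 1.

1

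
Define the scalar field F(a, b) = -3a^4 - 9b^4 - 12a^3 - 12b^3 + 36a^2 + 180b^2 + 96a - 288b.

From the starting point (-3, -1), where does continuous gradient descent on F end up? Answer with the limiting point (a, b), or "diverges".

(-1, 1)

F is separable, so gradient descent decouples: a follows -∂F/∂a, b follows -∂F/∂b.
∂F/∂a = -12(a - 2)(a + 1)(a + 4); at a=-3 this is -120, so a increases.
∂F/∂b = -36(b - 2)(b - 1)(b + 4); at b=-1 this is -648, so b increases.
a converges to its nearest critical value -1 (a local min of the a-part); b converges to 1. The iterate converges to (-1, 1).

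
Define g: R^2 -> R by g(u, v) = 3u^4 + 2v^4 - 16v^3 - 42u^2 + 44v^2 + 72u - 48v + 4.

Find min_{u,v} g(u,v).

g(u,v) separates as P(u) + Q(v) + 4, so its minimum is min P + min Q + 4.
P'(u) = 12(u - 2)(u - 1)(u + 3) vanishes at u ∈ {-3, 1, 2}; Q'(v) = 8(v - 3)(v - 2)(v - 1) vanishes at v ∈ {1, 2, 3}.
Local minima of P (where P''>0): P(-3)=-351, P(2)=24. Local minima of Q: Q(1)=-18, Q(3)=-18.
So the global minimum of g is P(-3) + Q(1) + 4 = -351 − 18 + 4 = -365, attained at (-3, 1).

-365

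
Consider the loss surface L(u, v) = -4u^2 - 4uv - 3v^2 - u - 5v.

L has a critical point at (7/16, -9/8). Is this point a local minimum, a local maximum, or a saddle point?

The Hessian of L is constant: H = [[-8, -4], [-4, -6]].
det(H) = (-8)·(-6) − (-4)² = 32.
det(H) > 0 and tr(H) = -14 < 0, so H is negative definite and the point is a local maximum.

local maximum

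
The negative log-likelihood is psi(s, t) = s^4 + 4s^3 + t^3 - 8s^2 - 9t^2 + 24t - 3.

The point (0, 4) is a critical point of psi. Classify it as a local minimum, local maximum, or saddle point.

The mixed partial ∂²psi/∂s∂t is 0, so the Hessian at any point is diag(psi_ss, psi_tt) = diag(4(3s^2 + 6s - 4), 6(t - 3)).
At (0, 4): H = diag(-16, 6).
The eigenvalues have opposite signs, so H is indefinite: a saddle point.

saddle point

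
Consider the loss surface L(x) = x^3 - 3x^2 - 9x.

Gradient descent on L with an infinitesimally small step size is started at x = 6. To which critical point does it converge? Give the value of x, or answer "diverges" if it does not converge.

L'(x) = 3(x - 3)(x + 1), so L'(6) = 63.
Gradient descent moves in the -L' direction, i.e. x is decreasing.
The nearest critical point in that direction is x = 3, where L'' = 12 > 0 (a local minimum). The iterate converges there.

3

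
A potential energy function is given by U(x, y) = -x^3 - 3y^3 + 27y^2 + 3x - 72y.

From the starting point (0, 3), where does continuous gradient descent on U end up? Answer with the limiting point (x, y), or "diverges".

U is separable, so gradient descent decouples: x follows -∂U/∂x, y follows -∂U/∂y.
∂U/∂x = -3(x - 1)(x + 1); at x=0 this is 3, so x decreases.
∂U/∂y = -9(y - 4)(y - 2); at y=3 this is 9, so y decreases.
x converges to its nearest critical value -1 (a local min of the x-part); y converges to 2. The iterate converges to (-1, 2).

(-1, 2)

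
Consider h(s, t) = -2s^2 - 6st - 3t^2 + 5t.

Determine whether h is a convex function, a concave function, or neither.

neither

h is quadratic, so its Hessian is the constant matrix H = [[-4, -6], [-6, -6]].
det(H) = -12, tr(H) = -10.
det(H) < 0, so H is indefinite: neither convex nor concave.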